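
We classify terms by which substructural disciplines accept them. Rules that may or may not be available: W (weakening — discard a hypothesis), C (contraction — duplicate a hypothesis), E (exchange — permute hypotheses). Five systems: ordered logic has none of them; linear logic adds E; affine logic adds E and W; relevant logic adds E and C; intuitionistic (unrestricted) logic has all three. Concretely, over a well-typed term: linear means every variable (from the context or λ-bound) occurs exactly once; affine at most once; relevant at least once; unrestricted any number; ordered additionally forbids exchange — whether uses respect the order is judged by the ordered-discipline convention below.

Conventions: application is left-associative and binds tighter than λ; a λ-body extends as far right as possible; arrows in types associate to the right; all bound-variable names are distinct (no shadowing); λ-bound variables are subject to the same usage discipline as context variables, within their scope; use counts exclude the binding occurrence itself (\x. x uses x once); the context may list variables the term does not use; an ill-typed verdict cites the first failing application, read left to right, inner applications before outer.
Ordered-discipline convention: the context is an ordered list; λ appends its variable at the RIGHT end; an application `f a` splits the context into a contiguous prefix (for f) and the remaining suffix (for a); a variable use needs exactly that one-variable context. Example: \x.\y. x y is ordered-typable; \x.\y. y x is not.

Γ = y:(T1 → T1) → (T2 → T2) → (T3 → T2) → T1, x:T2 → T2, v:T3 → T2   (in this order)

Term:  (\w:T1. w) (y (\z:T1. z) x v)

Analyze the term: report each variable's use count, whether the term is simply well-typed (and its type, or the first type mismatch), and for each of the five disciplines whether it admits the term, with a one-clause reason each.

use counts: y ×1; x ×1; v ×1; w [bound] ×1; z [bound] ×1
left-to-right use order: w, y, z, x, v
typing: the term checks, with type T1
ordered: ✓ — y, x, v, w, z: once each, no exchange needed
linear: ✓ — exactly-once usage across y, x, v, w, z
affine: ✓ — at most one use each (y, x, v, w, z)
relevant: ✓ — y, x, v, w, z: all used, weakening unneeded
unrestricted: ✓ — well-typed at T1; no restrictions here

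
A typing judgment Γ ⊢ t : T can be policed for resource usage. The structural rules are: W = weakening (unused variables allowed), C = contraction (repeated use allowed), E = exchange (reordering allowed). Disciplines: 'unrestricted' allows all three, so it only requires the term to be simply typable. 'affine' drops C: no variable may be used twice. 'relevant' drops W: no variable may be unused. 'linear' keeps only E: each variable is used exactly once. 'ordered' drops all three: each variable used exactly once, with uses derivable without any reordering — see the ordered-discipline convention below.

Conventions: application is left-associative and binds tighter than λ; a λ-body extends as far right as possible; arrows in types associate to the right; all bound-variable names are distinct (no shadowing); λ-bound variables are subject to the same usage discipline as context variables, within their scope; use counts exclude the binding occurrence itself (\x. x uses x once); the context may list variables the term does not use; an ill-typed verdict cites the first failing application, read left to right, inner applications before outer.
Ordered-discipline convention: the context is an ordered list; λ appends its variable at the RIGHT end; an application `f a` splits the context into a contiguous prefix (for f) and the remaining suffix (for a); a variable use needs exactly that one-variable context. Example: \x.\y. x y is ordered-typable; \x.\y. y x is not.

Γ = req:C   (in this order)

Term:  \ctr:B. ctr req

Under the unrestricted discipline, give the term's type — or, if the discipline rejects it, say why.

not well-typed under unrestricted — not simply typable
use counts: req ×1; ctr [bound] ×1
use order (left to right): ctr, req
typing: ill-typed: applying a non-function (B)
across the five disciplines: ordered ✗, linear ✗, affine ✗, relevant ✗, unrestricted ✗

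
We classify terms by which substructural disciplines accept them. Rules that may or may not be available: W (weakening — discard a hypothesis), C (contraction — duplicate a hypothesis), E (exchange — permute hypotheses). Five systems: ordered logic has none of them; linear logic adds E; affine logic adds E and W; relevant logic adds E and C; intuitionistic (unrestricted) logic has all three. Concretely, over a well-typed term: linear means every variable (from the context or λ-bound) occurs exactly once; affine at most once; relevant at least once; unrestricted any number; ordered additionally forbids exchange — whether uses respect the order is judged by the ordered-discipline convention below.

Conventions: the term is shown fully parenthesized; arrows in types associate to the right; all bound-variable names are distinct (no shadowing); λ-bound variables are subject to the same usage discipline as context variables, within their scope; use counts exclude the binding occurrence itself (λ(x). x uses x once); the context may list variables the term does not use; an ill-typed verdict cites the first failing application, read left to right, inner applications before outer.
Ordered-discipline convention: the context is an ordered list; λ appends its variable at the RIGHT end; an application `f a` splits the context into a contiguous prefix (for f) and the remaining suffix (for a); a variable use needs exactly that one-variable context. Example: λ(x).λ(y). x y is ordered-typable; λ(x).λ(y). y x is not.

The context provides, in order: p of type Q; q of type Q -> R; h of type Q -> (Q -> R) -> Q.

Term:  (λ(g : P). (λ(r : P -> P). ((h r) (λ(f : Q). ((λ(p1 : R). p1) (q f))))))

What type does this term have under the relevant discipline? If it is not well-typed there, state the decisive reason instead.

not well-typed under relevant — the type mismatch rejects it
usage: p ×0, q ×1, h ×1, g [bound] ×0, r [bound] ×1, f [bound] ×1, p1 [bound] ×1
use order (left to right): h, r, p1, q, f
typing: ill-typed: an application expects Q but receives P -> P
across the five disciplines: ordered ✗, linear ✗, affine ✗, relevant ✗, unrestricted ✗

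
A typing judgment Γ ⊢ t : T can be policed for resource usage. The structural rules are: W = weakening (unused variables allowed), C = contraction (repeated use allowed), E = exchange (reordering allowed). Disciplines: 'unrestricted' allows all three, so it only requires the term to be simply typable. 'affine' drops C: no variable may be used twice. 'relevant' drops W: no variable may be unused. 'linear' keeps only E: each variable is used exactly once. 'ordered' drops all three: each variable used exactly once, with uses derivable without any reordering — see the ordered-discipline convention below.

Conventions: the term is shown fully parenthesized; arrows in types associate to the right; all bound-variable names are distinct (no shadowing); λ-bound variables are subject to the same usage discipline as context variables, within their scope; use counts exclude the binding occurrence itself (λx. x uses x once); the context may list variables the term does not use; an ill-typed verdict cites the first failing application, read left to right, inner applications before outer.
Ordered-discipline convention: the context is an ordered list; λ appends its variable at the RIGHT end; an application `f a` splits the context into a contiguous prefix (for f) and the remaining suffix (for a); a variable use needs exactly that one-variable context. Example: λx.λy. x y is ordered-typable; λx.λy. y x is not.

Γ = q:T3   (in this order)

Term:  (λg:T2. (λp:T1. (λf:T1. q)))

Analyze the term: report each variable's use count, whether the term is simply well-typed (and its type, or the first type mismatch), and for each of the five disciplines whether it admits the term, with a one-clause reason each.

counts: q ×1, g (bound) ×0, p (bound) ×0, f (bound) ×0
left-to-right use order: q
typing: ✓ — T2 → T1 → T1 → T3
ordered ✗ (needs weakening: g, p, f unused)
linear ✗ (needs weakening: g, p, f unused)
affine ✓ (none of q, g, p, f used more than once)
relevant ✗ (needs weakening: g, p, f unused)
unrestricted ✓ (simply typable at T2 → T1 → T1 → T3; W, C, E all held)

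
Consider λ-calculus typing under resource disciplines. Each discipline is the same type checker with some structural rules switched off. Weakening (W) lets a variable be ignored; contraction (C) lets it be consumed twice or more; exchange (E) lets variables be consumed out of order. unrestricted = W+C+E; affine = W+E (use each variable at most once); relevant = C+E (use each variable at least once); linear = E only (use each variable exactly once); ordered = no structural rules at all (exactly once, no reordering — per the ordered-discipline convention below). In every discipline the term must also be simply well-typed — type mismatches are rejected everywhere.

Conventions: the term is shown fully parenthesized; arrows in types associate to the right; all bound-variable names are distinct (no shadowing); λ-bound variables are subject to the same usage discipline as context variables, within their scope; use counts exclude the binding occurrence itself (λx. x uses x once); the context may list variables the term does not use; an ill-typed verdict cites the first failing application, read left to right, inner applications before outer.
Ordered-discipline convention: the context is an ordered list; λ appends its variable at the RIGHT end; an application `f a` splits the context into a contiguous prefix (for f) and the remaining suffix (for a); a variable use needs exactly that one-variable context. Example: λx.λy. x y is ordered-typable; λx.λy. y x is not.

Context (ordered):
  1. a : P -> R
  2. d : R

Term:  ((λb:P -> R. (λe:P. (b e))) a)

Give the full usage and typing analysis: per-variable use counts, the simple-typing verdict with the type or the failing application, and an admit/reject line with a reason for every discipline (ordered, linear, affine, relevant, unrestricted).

counts: a: 1, d: 0, b (λ-bound): 1, e (λ-bound): 1
left-to-right use order: b, e, a
typing: well-typed — term : P -> R
ordered ✗ (d left unused)
linear ✗ (d left unused)
affine ✓ (no duplicate uses among a, d, b, e)
relevant ✗ (d left unused)
unrestricted ✓ (simply typable at P -> R; W, C, E all held)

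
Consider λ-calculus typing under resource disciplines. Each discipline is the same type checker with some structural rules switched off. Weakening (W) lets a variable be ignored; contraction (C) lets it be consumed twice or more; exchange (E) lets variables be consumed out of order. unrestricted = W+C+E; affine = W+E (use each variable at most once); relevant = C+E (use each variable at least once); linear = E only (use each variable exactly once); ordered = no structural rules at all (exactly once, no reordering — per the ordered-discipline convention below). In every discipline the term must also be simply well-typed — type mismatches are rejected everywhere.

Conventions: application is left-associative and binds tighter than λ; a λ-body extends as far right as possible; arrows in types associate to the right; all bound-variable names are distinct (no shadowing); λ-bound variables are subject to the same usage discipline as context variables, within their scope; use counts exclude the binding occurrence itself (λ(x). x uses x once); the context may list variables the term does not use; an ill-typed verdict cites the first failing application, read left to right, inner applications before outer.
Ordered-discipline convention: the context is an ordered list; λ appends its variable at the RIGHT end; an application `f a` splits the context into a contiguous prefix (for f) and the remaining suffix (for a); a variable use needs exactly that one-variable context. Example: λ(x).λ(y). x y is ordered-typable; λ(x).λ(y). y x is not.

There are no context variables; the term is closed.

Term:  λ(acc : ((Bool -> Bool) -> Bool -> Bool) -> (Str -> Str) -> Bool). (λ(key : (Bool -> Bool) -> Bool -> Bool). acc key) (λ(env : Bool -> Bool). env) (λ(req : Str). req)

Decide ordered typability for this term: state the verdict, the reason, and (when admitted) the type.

yes — single-use (acc, key, env, req), ordered derivation ok; term : (((Bool -> Bool) -> Bool -> Bool) -> (Str -> Str) -> Bool) -> Bool
counts: acc [bound]: 1; key [bound]: 1; env [bound]: 1; req [bound]: 1
order of uses: acc, key, env, req
typing: well-typed at (((Bool -> Bool) -> Bool -> Bool) -> (Str -> Str) -> Bool) -> Bool
across the five disciplines: ordered ✓ · linear ✓ · affine ✓ · relevant ✓ · unrestricted ✓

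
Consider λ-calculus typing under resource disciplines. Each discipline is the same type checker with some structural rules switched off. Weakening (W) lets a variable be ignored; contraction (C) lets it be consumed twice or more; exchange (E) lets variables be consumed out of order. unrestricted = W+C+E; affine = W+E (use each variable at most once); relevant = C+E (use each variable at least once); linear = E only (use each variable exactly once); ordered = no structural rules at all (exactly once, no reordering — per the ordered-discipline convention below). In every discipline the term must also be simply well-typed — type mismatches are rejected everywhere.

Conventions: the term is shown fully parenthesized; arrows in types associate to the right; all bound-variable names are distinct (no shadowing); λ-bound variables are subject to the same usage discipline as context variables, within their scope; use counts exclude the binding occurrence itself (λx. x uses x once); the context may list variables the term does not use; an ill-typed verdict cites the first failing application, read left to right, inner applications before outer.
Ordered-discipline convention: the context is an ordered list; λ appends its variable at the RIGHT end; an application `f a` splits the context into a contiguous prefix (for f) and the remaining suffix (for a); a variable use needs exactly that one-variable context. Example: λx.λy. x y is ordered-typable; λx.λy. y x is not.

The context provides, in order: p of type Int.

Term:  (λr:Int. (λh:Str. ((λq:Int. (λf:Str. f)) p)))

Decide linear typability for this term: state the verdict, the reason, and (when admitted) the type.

no — needs weakening: r, h, q unused
use counts: p: 1×; r (λ-bound): 0×; h (λ-bound): 0×; q (λ-bound): 0×; f (λ-bound): 1×
order of uses: f, p
typing: well-typed at Int → Str → Str → Str
across the five disciplines: ordered ✗ | linear ✗ | affine ✓ | relevant ✗ | unrestricted ✓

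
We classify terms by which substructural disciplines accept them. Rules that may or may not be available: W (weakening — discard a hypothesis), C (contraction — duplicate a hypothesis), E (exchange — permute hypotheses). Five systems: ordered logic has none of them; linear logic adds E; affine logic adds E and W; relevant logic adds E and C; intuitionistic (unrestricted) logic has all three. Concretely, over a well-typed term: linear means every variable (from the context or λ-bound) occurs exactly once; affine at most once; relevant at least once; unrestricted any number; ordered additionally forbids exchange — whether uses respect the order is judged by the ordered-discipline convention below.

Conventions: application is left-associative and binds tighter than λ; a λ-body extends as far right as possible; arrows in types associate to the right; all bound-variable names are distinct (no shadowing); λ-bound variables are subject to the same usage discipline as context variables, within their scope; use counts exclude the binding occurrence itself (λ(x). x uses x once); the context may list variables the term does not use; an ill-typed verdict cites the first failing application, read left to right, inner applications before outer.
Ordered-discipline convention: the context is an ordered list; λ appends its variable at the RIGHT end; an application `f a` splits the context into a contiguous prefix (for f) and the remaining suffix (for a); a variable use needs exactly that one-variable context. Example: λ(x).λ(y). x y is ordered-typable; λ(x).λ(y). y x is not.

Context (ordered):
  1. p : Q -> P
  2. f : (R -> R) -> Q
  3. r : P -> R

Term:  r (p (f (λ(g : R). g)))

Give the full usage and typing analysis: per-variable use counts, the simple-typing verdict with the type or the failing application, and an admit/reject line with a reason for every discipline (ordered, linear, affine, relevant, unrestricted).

use counts: p: 1; f: 1; r: 1; g [bound]: 1
use order (left to right): r, p, f, g
typing: ✓ — R
ordered: ✗ — no ordered split (uses run r, p, f, g)
linear: ✓ — p, f, r, g: one use apiece
affine: ✓ — none of p, f, r, g used more than once
relevant: ✓ — every one of p, f, r, g appears
unrestricted: ✓ — well-typed at R; no restrictions here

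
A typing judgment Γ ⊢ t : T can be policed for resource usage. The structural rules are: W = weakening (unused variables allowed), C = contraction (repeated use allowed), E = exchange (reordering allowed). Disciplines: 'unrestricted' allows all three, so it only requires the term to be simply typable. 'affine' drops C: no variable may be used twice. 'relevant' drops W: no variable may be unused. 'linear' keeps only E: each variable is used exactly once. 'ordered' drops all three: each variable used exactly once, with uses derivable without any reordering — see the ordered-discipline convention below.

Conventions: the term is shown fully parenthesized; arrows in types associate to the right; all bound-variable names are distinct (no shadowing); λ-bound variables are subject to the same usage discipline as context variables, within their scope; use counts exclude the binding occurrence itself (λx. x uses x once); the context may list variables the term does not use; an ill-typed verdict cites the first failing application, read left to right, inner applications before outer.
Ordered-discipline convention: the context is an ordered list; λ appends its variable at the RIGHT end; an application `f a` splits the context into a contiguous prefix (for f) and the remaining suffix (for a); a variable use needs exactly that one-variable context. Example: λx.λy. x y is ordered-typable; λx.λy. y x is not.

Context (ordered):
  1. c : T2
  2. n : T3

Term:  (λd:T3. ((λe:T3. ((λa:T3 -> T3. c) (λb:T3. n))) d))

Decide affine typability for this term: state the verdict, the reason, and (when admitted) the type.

yes — no duplicate uses among c, n, d, e, a, b; term : T3 -> T2
use counts: c: 1×, n: 1×, d (bound): 1×, e (bound): 0×, a (bound): 0×, b (bound): 0×
use order (left to right): c, n, d
typing: well-typed — term : T3 -> T2
all disciplines: ordered ✗, linear ✗, affine ✓, relevant ✗, unrestricted ✓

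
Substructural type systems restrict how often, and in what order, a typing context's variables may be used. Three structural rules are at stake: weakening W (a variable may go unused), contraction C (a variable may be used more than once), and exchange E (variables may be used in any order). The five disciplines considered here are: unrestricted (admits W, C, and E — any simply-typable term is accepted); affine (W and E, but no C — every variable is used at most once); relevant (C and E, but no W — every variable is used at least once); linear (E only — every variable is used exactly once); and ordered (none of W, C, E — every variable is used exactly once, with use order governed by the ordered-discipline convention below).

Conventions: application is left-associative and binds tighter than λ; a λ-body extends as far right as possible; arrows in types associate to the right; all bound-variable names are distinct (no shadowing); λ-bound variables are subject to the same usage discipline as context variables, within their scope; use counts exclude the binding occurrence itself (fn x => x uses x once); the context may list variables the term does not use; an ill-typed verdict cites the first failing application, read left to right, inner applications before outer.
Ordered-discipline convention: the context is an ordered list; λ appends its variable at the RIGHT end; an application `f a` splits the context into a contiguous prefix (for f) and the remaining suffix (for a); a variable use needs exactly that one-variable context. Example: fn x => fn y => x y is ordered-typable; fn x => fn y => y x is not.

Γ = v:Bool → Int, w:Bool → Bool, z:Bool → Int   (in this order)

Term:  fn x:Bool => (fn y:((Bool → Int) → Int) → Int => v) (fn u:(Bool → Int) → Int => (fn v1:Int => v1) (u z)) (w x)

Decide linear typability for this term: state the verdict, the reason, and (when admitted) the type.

no — y left unused
variable uses: v ×1, w ×1, z ×1, x (bound) ×1, y (bound) ×0, u (bound) ×1, v1 (bound) ×1
left-to-right use order: v, v1, u, z, w, x
typing: the term checks, with type Bool → Int
summary: ordered ✗, linear ✗, affine ✓, relevant ✗, unrestricted ✓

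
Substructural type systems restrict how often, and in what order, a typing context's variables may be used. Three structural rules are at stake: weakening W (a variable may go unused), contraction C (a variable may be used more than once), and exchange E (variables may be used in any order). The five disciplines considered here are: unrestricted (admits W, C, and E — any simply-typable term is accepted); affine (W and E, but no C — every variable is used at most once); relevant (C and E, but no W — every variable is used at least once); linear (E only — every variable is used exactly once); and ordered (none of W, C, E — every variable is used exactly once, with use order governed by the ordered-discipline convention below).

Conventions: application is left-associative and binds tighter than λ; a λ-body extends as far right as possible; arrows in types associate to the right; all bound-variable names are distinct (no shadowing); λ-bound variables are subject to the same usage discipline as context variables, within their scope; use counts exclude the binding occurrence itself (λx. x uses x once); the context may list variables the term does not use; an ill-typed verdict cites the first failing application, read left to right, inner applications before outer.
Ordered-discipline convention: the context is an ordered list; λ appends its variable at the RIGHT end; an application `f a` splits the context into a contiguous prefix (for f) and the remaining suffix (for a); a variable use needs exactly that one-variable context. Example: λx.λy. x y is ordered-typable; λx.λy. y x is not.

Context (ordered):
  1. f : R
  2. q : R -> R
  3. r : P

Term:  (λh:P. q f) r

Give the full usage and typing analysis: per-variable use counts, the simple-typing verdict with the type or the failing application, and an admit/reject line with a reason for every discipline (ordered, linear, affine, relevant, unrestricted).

counts: f: 1×, q: 1×, r: 1×, h (bound): 0×
left-to-right use order: q, f, r
typing: well-typed at R
ordered: ✗ — needs weakening: h unused
linear: ✗ — needs weakening: h unused
affine: ✓ — none of f, q, r, h used more than once
relevant: ✗ — needs weakening: h unused
unrestricted: ✓ — well-typed at R; no restrictions here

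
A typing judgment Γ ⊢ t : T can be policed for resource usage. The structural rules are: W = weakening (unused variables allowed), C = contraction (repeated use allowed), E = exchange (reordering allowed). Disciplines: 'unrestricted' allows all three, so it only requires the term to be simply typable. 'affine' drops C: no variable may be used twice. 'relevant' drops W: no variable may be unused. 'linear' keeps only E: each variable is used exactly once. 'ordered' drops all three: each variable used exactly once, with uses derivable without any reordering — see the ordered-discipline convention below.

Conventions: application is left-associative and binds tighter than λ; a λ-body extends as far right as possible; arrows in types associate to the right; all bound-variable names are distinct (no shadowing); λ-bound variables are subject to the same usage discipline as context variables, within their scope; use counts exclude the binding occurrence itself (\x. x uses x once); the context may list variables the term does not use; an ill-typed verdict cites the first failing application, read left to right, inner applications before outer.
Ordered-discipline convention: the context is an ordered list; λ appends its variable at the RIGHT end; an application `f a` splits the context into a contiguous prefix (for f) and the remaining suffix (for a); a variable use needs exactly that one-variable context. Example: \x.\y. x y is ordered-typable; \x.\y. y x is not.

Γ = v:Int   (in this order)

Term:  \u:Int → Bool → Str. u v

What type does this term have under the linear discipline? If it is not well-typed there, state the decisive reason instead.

term : (Int → Bool → Str) → Bool → Str
usage: v: 1×; u (λ-bound): 1×
uses in reading order: u, v
typing: well-typed — term : (Int → Bool → Str) → Bool → Str
summary: ordered ✗, linear ✓, affine ✓, relevant ✓, unrestricted ✓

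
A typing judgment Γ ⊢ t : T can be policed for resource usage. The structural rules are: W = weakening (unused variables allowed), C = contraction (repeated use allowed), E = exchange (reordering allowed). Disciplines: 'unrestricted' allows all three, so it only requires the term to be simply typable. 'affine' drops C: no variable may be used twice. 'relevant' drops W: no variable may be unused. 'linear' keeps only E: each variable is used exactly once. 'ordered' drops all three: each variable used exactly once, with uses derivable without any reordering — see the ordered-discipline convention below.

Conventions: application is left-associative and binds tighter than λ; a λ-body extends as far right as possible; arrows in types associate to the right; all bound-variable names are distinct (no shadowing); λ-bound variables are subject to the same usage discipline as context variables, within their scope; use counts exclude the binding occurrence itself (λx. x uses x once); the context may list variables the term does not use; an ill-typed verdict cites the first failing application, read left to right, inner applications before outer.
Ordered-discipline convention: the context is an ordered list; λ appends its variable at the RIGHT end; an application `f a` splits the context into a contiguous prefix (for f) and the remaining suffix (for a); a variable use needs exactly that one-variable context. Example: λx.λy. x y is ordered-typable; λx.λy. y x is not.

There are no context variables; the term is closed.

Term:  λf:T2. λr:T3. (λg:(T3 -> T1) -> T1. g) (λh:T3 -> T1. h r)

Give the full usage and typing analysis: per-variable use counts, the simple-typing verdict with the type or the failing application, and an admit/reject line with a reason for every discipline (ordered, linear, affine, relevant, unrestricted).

counts: f (bound): 0, r (bound): 1, g (bound): 1, h (bound): 1
order of uses: g, h, r
typing: ✓ — T2 -> T3 -> (T3 -> T1) -> T1
ordered ✗ (f left unused)
linear ✗ (f left unused)
affine ✓ (none of f, r, g, h used more than once)
relevant ✗ (f left unused)
unrestricted ✓ (typability at T2 -> T3 -> (T3 -> T1) -> T1 is all that's needed)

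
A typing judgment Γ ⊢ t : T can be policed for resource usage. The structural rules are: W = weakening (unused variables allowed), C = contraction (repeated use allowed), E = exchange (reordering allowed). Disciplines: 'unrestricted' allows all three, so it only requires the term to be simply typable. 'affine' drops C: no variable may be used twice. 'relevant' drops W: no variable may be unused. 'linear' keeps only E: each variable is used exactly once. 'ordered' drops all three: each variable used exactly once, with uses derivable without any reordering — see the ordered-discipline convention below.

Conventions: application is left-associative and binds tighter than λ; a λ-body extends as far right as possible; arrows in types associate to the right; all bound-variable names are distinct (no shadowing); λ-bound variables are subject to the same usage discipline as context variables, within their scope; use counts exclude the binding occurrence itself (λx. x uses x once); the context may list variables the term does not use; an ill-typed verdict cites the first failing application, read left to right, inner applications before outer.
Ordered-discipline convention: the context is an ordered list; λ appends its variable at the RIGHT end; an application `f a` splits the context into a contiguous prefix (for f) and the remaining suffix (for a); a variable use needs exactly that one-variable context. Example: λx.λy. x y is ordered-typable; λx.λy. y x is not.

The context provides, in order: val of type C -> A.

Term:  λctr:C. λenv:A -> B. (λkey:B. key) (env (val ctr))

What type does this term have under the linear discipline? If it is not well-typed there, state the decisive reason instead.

term : C -> (A -> B) -> B
counts: val: 1, ctr (bound): 1, env (bound): 1, key (bound): 1
order of uses: key, env, val, ctr
typing: the term checks, with type C -> (A -> B) -> B
per-discipline verdicts: ordered ✗, linear ✓, affine ✓, relevant ✓, unrestricted ✓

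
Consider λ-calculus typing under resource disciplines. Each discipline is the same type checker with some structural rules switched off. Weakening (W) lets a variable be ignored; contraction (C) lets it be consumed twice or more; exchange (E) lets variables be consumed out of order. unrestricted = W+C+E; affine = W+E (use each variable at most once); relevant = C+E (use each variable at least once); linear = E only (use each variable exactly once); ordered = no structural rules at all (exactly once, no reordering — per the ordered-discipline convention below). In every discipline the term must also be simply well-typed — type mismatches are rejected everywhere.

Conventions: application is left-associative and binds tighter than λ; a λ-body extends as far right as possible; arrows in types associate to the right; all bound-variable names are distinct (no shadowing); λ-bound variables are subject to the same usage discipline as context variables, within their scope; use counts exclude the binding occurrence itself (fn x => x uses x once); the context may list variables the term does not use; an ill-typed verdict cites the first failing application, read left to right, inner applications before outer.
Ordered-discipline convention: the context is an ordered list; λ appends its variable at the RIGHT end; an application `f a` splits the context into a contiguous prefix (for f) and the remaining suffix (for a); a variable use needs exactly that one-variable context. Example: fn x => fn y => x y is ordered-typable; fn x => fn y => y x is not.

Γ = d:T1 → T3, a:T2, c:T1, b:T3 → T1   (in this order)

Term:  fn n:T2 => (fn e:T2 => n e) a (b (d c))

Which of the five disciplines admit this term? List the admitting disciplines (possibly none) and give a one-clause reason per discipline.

accepted by: none
usage: d ×1; a ×1; c ×1; b ×1; n (bound) ×1; e (bound) ×1
order of uses: n, e, a, b, d, c
typing: ill-typed: non-arrow in function slot: T2
ordered: ✗ — the type mismatch rejects it
linear: ✗ — not simply typable
affine: ✗ — fails simple typing
relevant: ✗ — a type mismatch blocks all five
unrestricted: ✗ — the type mismatch rejects it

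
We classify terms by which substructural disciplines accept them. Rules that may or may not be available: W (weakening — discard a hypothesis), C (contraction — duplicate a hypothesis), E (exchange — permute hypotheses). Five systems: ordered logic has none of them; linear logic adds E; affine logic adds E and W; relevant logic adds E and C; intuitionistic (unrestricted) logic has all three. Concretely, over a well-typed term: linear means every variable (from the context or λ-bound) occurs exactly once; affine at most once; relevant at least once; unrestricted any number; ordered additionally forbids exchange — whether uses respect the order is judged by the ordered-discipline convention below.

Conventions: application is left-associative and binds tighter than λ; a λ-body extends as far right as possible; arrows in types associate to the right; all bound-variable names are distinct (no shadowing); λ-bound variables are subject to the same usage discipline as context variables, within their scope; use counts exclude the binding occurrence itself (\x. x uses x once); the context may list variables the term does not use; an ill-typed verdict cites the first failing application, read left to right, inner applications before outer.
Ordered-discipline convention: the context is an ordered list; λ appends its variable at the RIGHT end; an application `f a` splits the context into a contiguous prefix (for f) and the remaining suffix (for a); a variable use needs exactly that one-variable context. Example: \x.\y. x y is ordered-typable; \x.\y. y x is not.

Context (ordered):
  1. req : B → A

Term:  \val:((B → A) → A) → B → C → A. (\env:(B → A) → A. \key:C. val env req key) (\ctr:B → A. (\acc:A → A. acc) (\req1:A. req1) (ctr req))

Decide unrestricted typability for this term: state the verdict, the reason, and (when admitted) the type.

no — the type mismatch rejects it
usage: req ×2, val (bound) ×1, env (bound) ×1, key (bound) ×1, ctr (bound) ×1, acc (bound) ×1, req1 (bound) ×1
use order (left to right): val, env, req, key, acc, req1, ctr, req
typing: ill-typed: an argument B → A mismatches the expected B
across the five disciplines: ordered ✗ | linear ✗ | affine ✗ | relevant ✗ | unrestricted ✗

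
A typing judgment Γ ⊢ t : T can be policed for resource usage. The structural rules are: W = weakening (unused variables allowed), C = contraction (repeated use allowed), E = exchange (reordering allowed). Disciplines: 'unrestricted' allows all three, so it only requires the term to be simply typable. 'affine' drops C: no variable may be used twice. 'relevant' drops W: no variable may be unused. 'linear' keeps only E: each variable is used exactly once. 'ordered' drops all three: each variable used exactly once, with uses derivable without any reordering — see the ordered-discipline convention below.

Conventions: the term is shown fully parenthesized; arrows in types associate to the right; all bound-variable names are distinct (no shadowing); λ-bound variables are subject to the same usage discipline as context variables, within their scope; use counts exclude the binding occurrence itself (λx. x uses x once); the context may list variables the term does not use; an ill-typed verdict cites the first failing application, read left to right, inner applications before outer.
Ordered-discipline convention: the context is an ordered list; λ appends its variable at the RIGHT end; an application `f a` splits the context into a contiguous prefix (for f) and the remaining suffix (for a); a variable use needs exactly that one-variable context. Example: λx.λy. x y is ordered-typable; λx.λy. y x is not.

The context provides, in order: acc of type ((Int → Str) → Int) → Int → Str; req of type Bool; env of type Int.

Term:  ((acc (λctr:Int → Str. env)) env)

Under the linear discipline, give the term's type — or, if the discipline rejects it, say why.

not well-typed under linear — needs contraction — env ×2; req, ctr never used (weakening)
variable uses: acc=1; req=0; env=2; ctr (λ-bound)=0
left-to-right use order: acc, env, env
typing: well-typed at Str
summary: ordered ✗; linear ✗; affine ✗; relevant ✗; unrestricted ✓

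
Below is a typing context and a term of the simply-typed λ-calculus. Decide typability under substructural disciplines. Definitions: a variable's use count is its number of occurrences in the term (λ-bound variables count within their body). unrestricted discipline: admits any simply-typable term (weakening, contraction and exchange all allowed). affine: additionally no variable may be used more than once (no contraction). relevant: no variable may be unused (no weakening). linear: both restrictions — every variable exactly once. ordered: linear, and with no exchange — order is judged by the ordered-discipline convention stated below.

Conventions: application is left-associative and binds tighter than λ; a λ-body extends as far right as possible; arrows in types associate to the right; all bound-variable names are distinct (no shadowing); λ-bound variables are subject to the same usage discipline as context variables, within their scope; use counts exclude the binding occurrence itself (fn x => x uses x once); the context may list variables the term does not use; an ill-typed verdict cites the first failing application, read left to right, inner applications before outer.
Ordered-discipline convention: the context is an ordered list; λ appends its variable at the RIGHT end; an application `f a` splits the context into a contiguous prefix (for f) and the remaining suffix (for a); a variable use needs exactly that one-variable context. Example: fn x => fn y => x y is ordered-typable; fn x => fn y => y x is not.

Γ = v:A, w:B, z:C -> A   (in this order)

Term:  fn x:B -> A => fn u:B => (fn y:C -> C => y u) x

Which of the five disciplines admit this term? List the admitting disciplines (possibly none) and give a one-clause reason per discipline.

admitted by: none
variable uses: v: 0; w: 0; z: 0; x (λ-bound): 1; u (λ-bound): 1; y (λ-bound): 1
uses in reading order: y, u, x
typing: ill-typed: argument of type B where C is required
ordered ✗ (a type mismatch blocks all five)
linear ✗ (the type mismatch rejects it)
affine ✗ (not simply typable)
relevant ✗ (fails simple typing)
unrestricted ✗ (a type mismatch blocks all five)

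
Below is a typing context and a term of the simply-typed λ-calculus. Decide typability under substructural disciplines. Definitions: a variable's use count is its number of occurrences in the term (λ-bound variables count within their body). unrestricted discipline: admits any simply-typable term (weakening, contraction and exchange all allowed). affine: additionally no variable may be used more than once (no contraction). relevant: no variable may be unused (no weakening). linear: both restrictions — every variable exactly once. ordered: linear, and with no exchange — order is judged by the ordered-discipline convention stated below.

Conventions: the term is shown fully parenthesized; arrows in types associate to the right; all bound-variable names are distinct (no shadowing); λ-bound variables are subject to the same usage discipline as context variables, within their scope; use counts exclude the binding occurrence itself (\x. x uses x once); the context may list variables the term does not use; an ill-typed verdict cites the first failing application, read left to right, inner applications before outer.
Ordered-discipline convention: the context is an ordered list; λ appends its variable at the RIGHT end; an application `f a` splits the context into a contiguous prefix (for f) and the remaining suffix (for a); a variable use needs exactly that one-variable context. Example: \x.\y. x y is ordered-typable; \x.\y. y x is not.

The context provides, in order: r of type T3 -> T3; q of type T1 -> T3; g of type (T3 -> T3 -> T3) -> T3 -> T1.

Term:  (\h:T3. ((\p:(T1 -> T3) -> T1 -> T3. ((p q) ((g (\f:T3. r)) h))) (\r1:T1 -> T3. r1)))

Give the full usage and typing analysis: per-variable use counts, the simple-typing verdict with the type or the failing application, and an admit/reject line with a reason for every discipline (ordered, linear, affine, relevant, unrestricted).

use counts: r ×1; q ×1; g ×1; h (λ-bound) ×1; p (λ-bound) ×1; f (λ-bound) ×0; r1 (λ-bound) ×1
order of uses: p, q, g, r, h, r1
typing: well-typed — term : T3 -> T3
ordered: ✗ — unused: f — weakening required
linear: ✗ — unused: f — weakening required
affine: ✓ — r, q, g, h, p, f, r1: no repeats, contraction unneeded
relevant: ✗ — unused: f — weakening required
unrestricted: ✓ — typability at T3 -> T3 is all that's needed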